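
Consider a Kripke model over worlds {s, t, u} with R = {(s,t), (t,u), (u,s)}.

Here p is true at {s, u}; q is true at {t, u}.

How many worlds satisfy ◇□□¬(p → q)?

1

s: successors {t}; □□¬(p → q) there: t:T. ✓
t: successors {u}; □□¬(p → q) there: u:F. ✗
u: successors {s}; □□¬(p → q) there: s:F. ✗
Satisfying worlds: {s}.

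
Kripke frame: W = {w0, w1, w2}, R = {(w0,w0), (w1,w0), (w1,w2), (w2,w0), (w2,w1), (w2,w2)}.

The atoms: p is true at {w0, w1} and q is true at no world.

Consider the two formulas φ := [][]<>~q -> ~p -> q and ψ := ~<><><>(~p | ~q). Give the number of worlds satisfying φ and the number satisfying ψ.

For [][]<>~q -> ~p -> q:
w0: [][]<>~q is T, ~p -> q is T. ✓
w1: [][]<>~q is T, ~p -> q is T. ✓
w2: [][]<>~q is T, ~p -> q is F. ✗
— 2 worlds.
For ~<><><>(~p | ~q):
w0: <><><>(~p | ~q) is T. ✗
w1: <><><>(~p | ~q) is T. ✗
w2: <><><>(~p | ~q) is T. ✗
— 0 worlds.

2 and 0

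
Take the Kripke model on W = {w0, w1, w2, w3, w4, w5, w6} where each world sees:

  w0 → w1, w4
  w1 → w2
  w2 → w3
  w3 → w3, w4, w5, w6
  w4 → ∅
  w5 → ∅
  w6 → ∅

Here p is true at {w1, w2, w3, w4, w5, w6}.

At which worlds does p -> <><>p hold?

w0: p is F, <><>p is T. ✓
w1: p is T, <><>p is T. ✓
w2: p is T, <><>p is T. ✓
w3: p is T, <><>p is T. ✓
w4: p is T, <><>p is F. ✗
w5: p is T, <><>p is F. ✗
w6: p is T, <><>p is F. ✗

{w0, w1, w2, w3}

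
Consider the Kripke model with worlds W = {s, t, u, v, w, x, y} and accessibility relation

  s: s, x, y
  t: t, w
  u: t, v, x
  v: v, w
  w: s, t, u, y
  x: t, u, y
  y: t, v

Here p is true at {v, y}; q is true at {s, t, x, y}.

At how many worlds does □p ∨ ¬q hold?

3

s: □p is F, ¬q is F. ✗
t: □p is F, ¬q is F. ✗
u: □p is F, ¬q is T. ✓
v: □p is F, ¬q is T. ✓
w: □p is F, ¬q is T. ✓
x: □p is F, ¬q is F. ✗
y: □p is F, ¬q is F. ✗
Satisfying worlds: {u, v, w}.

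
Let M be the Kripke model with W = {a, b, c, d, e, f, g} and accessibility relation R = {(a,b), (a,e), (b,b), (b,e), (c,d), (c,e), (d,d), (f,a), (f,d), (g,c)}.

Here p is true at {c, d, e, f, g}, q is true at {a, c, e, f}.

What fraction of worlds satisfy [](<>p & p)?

a: successors {b, e}; <>p & p there: b:F, e:F. ✗
b: successors {b, e}; <>p & p there: b:F, e:F. ✗
c: successors {d, e}; <>p & p there: d:T, e:F. ✗
d: successors {d}; <>p & p there: d:T. ✓
e: no successors, so [](<>p & p) holds vacuously. ✓
f: successors {a, d}; <>p & p there: a:F, d:T. ✗
g: successors {c}; <>p & p there: c:T. ✓
That's 3 of 7 worlds, so 3/7.

3/7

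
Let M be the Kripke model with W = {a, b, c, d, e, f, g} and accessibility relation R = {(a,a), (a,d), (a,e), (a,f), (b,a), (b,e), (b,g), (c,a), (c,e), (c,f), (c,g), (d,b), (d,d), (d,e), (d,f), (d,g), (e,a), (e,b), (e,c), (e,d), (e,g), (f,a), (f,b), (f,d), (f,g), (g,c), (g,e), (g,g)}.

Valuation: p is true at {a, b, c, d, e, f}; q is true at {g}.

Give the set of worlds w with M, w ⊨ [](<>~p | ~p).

a: successors {a, d, e, f}; <>~p | ~p there: a:F, d:T, e:T, f:T. ✗
b: successors {a, e, g}; <>~p | ~p there: a:F, e:T, g:T. ✗
c: successors {a, e, f, g}; <>~p | ~p there: a:F, e:T, f:T, g:T. ✗
d: successors {b, d, e, f, g}; <>~p | ~p there: b:T, d:T, e:T, f:T, g:T. ✓
e: successors {a, b, c, d, g}; <>~p | ~p there: a:F, b:T, c:T, d:T, g:T. ✗
f: successors {a, b, d, g}; <>~p | ~p there: a:F, b:T, d:T, g:T. ✗
g: successors {c, e, g}; <>~p | ~p there: c:T, e:T, g:T. ✓

{d, g}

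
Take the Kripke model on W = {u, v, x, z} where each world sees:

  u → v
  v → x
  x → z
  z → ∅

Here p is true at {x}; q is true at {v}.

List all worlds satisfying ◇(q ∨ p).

u: successors {v}; q ∨ p there: v:T. ✓
v: successors {x}; q ∨ p there: x:T. ✓
x: successors {z}; q ∨ p there: z:F. ✗
z: no successors, so ◇(q ∨ p) fails. ✗

{u, v}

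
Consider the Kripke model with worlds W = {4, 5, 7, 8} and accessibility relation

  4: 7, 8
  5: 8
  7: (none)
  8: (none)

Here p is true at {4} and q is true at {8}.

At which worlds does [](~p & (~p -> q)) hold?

{5, 7, 8}

4: successors {7, 8}; ~p & (~p -> q) there: 7:F, 8:T. ✗
5: successors {8}; ~p & (~p -> q) there: 8:T. ✓
7: no successors, so [](~p & (~p -> q)) holds vacuously. ✓
8: no successors, so [](~p & (~p -> q)) holds vacuously. ✓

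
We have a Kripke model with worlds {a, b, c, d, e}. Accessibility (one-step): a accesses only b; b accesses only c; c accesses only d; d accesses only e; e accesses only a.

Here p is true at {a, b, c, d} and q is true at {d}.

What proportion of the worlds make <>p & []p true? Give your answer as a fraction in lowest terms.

a: <>p is T, []p is T. ✓
b: <>p is T, []p is T. ✓
c: <>p is T, []p is T. ✓
d: <>p is F, []p is F. ✗
e: <>p is T, []p is T. ✓
That's 4 of 5 worlds, so 4/5.

4/5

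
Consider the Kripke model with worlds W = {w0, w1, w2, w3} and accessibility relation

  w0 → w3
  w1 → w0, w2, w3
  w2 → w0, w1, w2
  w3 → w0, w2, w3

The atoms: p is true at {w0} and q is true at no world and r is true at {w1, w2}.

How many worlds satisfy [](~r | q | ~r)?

w0: successors {w3}; ~r | q | ~r there: w3:T. ✓
w1: successors {w0, w2, w3}; ~r | q | ~r there: w0:T, w2:F, w3:T. ✗
w2: successors {w0, w1, w2}; ~r | q | ~r there: w0:T, w1:F, w2:F. ✗
w3: successors {w0, w2, w3}; ~r | q | ~r there: w0:T, w2:F, w3:T. ✗
Satisfying worlds: {w0}.

1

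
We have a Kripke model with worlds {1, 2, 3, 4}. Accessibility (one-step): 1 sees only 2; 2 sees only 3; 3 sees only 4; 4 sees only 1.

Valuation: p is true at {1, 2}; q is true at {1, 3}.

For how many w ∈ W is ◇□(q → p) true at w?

1: successors {2}; □(q → p) there: 2:F. ✗
2: successors {3}; □(q → p) there: 3:T. ✓
3: successors {4}; □(q → p) there: 4:T. ✓
4: successors {1}; □(q → p) there: 1:T. ✓
Satisfying worlds: {2, 3, 4}.

3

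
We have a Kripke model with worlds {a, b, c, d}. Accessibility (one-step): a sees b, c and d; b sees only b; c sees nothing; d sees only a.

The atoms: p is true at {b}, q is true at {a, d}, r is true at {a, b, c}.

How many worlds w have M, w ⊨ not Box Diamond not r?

a: Box Diamond not r is F. ✓
b: Box Diamond not r is F. ✓
c: Box Diamond not r is T. ✗
d: Box Diamond not r is T. ✗
Satisfying worlds: {a, b}.

2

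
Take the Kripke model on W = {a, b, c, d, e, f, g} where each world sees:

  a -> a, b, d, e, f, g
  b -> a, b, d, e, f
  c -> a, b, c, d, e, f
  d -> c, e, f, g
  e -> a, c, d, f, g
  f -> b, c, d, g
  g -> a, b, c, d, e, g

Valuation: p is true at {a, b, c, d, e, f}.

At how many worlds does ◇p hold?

7

a: successors {a, b, d, e, f, g}; p there: a:T, b:T, d:T, e:T, f:T, g:F. ✓
b: successors {a, b, d, e, f}; p there: a:T, b:T, d:T, e:T, f:T. ✓
c: successors {a, b, c, d, e, f}; p there: a:T, b:T, c:T, d:T, e:T, f:T. ✓
d: successors {c, e, f, g}; p there: c:T, e:T, f:T, g:F. ✓
e: successors {a, c, d, f, g}; p there: a:T, c:T, d:T, f:T, g:F. ✓
f: successors {b, c, d, g}; p there: b:T, c:T, d:T, g:F. ✓
g: successors {a, b, c, d, e, g}; p there: a:T, b:T, c:T, d:T, e:T, g:F. ✓
Satisfying worlds: {a, b, c, d, e, f, g}.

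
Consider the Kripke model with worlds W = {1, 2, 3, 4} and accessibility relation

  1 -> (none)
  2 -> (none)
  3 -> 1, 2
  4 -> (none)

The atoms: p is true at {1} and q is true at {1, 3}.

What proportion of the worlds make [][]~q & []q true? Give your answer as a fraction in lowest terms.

3/4

1: [][]~q is T, []q is T. ✓
2: [][]~q is T, []q is T. ✓
3: [][]~q is T, []q is F. ✗
4: [][]~q is T, []q is T. ✓
That's 3 of 4 worlds, so 3/4.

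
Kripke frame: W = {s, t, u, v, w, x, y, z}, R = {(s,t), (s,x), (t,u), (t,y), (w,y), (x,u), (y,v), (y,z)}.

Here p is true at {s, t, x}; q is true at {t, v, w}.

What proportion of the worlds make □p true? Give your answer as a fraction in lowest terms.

s: successors {t, x}; p there: t:T, x:T. ✓
t: successors {u, y}; p there: u:F, y:F. ✗
u: no successors, so □p holds vacuously. ✓
v: no successors, so □p holds vacuously. ✓
w: successors {y}; p there: y:F. ✗
x: successors {u}; p there: u:F. ✗
y: successors {v, z}; p there: v:F, z:F. ✗
z: no successors, so □p holds vacuously. ✓
That's 4 of 8 worlds, so 4/8 = 1/2.

1/2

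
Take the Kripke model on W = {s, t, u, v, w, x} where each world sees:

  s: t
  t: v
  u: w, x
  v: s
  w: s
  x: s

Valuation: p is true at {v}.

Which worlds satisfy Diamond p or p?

s: Diamond p is F, p is F. ✗
t: Diamond p is T, p is F. ✓
u: Diamond p is F, p is F. ✗
v: Diamond p is F, p is T. ✓
w: Diamond p is F, p is F. ✗
x: Diamond p is F, p is F. ✗

{t, v}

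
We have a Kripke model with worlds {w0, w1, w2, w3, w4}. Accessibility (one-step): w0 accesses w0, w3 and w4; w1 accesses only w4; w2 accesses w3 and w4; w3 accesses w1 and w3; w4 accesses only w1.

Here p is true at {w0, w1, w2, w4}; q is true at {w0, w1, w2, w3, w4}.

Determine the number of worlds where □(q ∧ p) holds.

w0: successors {w0, w3, w4}; q ∧ p there: w0:T, w3:F, w4:T. ✗
w1: successors {w4}; q ∧ p there: w4:T. ✓
w2: successors {w3, w4}; q ∧ p there: w3:F, w4:T. ✗
w3: successors {w1, w3}; q ∧ p there: w1:T, w3:F. ✗
w4: successors {w1}; q ∧ p there: w1:T. ✓
Satisfying worlds: {w1, w4}.

2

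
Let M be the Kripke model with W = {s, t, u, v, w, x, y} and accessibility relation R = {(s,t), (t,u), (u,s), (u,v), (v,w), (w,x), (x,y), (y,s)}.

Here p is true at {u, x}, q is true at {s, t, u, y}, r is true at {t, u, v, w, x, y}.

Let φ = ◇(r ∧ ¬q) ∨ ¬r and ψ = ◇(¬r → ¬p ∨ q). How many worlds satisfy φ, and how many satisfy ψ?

For ◇(r ∧ ¬q) ∨ ¬r:
s: ◇(r ∧ ¬q) is F, ¬r is T. ✓
t: ◇(r ∧ ¬q) is F, ¬r is F. ✗
u: ◇(r ∧ ¬q) is T, ¬r is F. ✓
v: ◇(r ∧ ¬q) is T, ¬r is F. ✓
w: ◇(r ∧ ¬q) is T, ¬r is F. ✓
x: ◇(r ∧ ¬q) is F, ¬r is F. ✗
y: ◇(r ∧ ¬q) is F, ¬r is F. ✗
— 4 worlds.
For ◇(¬r → ¬p ∨ q):
s: successors {t}; ¬r → ¬p ∨ q there: t:T. ✓
t: successors {u}; ¬r → ¬p ∨ q there: u:T. ✓
u: successors {s, v}; ¬r → ¬p ∨ q there: s:T, v:T. ✓
v: successors {w}; ¬r → ¬p ∨ q there: w:T. ✓
w: successors {x}; ¬r → ¬p ∨ q there: x:T. ✓
x: successors {y}; ¬r → ¬p ∨ q there: y:T. ✓
y: successors {s}; ¬r → ¬p ∨ q there: s:T. ✓
— 7 worlds.

4 and 7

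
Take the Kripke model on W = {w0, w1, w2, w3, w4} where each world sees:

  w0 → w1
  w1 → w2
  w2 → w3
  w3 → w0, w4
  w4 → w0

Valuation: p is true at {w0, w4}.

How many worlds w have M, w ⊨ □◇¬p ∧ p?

w0: □◇¬p is T, p is T. ✓
w1: □◇¬p is T, p is F. ✗
w2: □◇¬p is F, p is F. ✗
w3: □◇¬p is F, p is F. ✗
w4: □◇¬p is T, p is T. ✓
Satisfying worlds: {w0, w4}.

2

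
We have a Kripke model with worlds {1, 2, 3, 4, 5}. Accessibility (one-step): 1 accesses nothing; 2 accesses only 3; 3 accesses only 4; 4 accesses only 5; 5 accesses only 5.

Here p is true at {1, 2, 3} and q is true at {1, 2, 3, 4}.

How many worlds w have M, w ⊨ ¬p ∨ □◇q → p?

1: ¬p ∨ □◇q is T, p is T. ✓
2: ¬p ∨ □◇q is T, p is T. ✓
3: ¬p ∨ □◇q is F, p is T. ✓
4: ¬p ∨ □◇q is T, p is F. ✗
5: ¬p ∨ □◇q is T, p is F. ✗
Satisfying worlds: {1, 2, 3}.

3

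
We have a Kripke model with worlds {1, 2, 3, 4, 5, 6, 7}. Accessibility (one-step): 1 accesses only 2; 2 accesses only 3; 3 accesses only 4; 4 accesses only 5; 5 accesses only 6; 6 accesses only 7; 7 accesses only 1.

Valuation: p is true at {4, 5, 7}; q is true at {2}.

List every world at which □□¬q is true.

{1, 2, 3, 4, 5, 6}

1: successors {2}; □¬q there: 2:T. ✓
2: successors {3}; □¬q there: 3:T. ✓
3: successors {4}; □¬q there: 4:T. ✓
4: successors {5}; □¬q there: 5:T. ✓
5: successors {6}; □¬q there: 6:T. ✓
6: successors {7}; □¬q there: 7:T. ✓
7: successors {1}; □¬q there: 1:F. ✗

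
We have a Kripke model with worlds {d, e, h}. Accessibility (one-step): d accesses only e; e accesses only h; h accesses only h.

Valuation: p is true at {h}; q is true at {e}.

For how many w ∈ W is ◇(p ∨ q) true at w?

3

d: successors {e}; p ∨ q there: e:T. ✓
e: successors {h}; p ∨ q there: h:T. ✓
h: successors {h}; p ∨ q there: h:T. ✓
Satisfying worlds: {d, e, h}.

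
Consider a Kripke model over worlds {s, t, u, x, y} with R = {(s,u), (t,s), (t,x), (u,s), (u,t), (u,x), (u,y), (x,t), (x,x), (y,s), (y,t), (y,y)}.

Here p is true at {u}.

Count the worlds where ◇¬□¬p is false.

2

s: successors {u}; ¬□¬p there: u:F. ✗
t: successors {s, x}; ¬□¬p there: s:T, x:F. ✓
u: successors {s, t, x, y}; ¬□¬p there: s:T, t:F, x:F, y:F. ✓
x: successors {t, x}; ¬□¬p there: t:F, x:F. ✗
y: successors {s, t, y}; ¬□¬p there: s:T, t:F, y:F. ✓
Satisfying worlds: {t, u, y}.
So ◇¬□¬p fails at the other 2 worlds.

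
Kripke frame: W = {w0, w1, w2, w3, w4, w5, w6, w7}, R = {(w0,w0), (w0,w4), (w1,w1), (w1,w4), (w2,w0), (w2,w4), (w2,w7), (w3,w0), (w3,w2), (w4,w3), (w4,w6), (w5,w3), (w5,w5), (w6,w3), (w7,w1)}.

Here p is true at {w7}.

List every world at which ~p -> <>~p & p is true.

w0: ~p is T, <>~p & p is F. ✗
w1: ~p is T, <>~p & p is F. ✗
w2: ~p is T, <>~p & p is F. ✗
w3: ~p is T, <>~p & p is F. ✗
w4: ~p is T, <>~p & p is F. ✗
w5: ~p is T, <>~p & p is F. ✗
w6: ~p is T, <>~p & p is F. ✗
w7: ~p is F, <>~p & p is T. ✓

{w7}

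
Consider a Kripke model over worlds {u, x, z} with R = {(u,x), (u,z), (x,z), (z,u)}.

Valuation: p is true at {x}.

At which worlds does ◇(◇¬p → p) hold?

u: successors {x, z}; ◇¬p → p there: x:T, z:F. ✓
x: successors {z}; ◇¬p → p there: z:F. ✗
z: successors {u}; ◇¬p → p there: u:F. ✗

{u}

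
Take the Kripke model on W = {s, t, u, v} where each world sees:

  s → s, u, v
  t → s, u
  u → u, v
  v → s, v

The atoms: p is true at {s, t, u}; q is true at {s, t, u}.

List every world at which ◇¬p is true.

s: successors {s, u, v}; ¬p there: s:F, u:F, v:T. ✓
t: successors {s, u}; ¬p there: s:F, u:F. ✗
u: successors {u, v}; ¬p there: u:F, v:T. ✓
v: successors {s, v}; ¬p there: s:F, v:T. ✓

{s, u, v}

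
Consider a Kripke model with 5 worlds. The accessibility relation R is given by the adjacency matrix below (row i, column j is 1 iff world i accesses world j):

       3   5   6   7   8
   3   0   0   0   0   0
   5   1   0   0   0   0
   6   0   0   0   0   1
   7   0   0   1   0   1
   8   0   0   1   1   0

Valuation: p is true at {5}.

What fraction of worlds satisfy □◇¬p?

4/5

3: no successors, so □◇¬p holds vacuously. ✓
5: successors {3}; ◇¬p there: 3:F. ✗
6: successors {8}; ◇¬p there: 8:T. ✓
7: successors {6, 8}; ◇¬p there: 6:T, 8:T. ✓
8: successors {6, 7}; ◇¬p there: 6:T, 7:T. ✓
That's 4 of 5 worlds, so 4/5.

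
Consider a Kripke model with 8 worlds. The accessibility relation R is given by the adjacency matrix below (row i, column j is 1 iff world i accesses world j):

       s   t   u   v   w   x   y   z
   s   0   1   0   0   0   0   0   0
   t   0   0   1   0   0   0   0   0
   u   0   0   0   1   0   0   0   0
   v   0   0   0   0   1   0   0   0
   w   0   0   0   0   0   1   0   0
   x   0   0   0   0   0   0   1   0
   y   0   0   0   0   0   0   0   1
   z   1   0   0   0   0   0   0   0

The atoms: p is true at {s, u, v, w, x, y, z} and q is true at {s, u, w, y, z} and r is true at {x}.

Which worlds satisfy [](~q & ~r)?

s: successors {t}; ~q & ~r there: t:T. ✓
t: successors {u}; ~q & ~r there: u:F. ✗
u: successors {v}; ~q & ~r there: v:T. ✓
v: successors {w}; ~q & ~r there: w:F. ✗
w: successors {x}; ~q & ~r there: x:F. ✗
x: successors {y}; ~q & ~r there: y:F. ✗
y: successors {z}; ~q & ~r there: z:F. ✗
z: successors {s}; ~q & ~r there: s:F. ✗

{s, u}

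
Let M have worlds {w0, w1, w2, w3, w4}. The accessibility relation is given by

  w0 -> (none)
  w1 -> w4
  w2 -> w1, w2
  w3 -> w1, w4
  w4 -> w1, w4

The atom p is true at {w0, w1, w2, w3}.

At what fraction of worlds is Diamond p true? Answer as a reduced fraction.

w0: no successors, so Diamond p fails. ✗
w1: successors {w4}; p there: w4:F. ✗
w2: successors {w1, w2}; p there: w1:T, w2:T. ✓
w3: successors {w1, w4}; p there: w1:T, w4:F. ✓
w4: successors {w1, w4}; p there: w1:T, w4:F. ✓
That's 3 of 5 worlds, so 3/5.

3/5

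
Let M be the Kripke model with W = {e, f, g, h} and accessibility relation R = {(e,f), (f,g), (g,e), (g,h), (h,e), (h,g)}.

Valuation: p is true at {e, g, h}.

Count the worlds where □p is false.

e: successors {f}; p there: f:F. ✗
f: successors {g}; p there: g:T. ✓
g: successors {e, h}; p there: e:T, h:T. ✓
h: successors {e, g}; p there: e:T, g:T. ✓
Satisfying worlds: {f, g, h}.
So □p fails at the other 1 world.

1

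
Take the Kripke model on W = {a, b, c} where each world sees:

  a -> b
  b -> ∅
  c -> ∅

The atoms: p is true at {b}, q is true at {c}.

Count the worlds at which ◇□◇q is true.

1

a: successors {b}; □◇q there: b:T. ✓
b: no successors, so ◇□◇q fails. ✗
c: no successors, so ◇□◇q fails. ✗
Satisfying worlds: {a}.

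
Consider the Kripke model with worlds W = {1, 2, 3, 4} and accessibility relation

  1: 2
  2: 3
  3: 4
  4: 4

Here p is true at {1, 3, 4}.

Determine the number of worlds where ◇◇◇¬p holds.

0

1: successors {2}; ◇◇¬p there: 2:F. ✗
2: successors {3}; ◇◇¬p there: 3:F. ✗
3: successors {4}; ◇◇¬p there: 4:F. ✗
4: successors {4}; ◇◇¬p there: 4:F. ✗
Satisfying worlds: ∅.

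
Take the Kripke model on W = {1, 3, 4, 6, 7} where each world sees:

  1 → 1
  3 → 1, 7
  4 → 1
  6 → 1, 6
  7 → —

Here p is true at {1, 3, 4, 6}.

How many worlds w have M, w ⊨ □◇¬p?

1

1: successors {1}; ◇¬p there: 1:F. ✗
3: successors {1, 7}; ◇¬p there: 1:F, 7:F. ✗
4: successors {1}; ◇¬p there: 1:F. ✗
6: successors {1, 6}; ◇¬p there: 1:F, 6:F. ✗
7: no successors, so □◇¬p holds vacuously. ✓
Satisfying worlds: {7}.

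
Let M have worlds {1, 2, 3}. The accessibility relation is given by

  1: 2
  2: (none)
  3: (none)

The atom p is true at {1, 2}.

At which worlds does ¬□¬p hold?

{1}

1: □¬p is F. ✓
2: □¬p is T. ✗
3: □¬p is T. ✗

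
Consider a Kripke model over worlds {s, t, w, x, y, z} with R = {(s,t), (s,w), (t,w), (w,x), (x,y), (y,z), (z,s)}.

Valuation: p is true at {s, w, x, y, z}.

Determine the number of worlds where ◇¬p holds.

1

s: successors {t, w}; ¬p there: t:T, w:F. ✓
t: successors {w}; ¬p there: w:F. ✗
w: successors {x}; ¬p there: x:F. ✗
x: successors {y}; ¬p there: y:F. ✗
y: successors {z}; ¬p there: z:F. ✗
z: successors {s}; ¬p there: s:F. ✗
Satisfying worlds: {s}.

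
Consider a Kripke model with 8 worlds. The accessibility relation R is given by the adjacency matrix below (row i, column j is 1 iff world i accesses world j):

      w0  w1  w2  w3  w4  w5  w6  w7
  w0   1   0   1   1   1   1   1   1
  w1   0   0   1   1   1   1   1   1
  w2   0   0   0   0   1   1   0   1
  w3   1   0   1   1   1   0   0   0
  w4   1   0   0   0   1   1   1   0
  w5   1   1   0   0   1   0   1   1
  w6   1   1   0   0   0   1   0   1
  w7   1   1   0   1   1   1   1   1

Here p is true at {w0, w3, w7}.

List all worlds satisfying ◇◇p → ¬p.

w0: ◇◇p is T, ¬p is F. ✗
w1: ◇◇p is T, ¬p is T. ✓
w2: ◇◇p is T, ¬p is T. ✓
w3: ◇◇p is T, ¬p is F. ✗
w4: ◇◇p is T, ¬p is T. ✓
w5: ◇◇p is T, ¬p is T. ✓
w6: ◇◇p is T, ¬p is T. ✓
w7: ◇◇p is T, ¬p is F. ✗

{w1, w2, w4, w5, w6}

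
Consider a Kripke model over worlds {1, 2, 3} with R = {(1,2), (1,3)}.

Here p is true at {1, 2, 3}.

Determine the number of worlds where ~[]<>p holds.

1

1: []<>p is F. ✓
2: []<>p is T. ✗
3: []<>p is T. ✗
Satisfying worlds: {1}.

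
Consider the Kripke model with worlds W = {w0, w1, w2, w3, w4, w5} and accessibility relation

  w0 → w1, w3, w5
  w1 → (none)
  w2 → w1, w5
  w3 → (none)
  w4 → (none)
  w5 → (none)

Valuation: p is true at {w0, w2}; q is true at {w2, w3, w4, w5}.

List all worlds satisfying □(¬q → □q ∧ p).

w0: successors {w1, w3, w5}; ¬q → □q ∧ p there: w1:F, w3:T, w5:T. ✗
w1: no successors, so □(¬q → □q ∧ p) holds vacuously. ✓
w2: successors {w1, w5}; ¬q → □q ∧ p there: w1:F, w5:T. ✗
w3: no successors, so □(¬q → □q ∧ p) holds vacuously. ✓
w4: no successors, so □(¬q → □q ∧ p) holds vacuously. ✓
w5: no successors, so □(¬q → □q ∧ p) holds vacuously. ✓

{w1, w3, w4, w5}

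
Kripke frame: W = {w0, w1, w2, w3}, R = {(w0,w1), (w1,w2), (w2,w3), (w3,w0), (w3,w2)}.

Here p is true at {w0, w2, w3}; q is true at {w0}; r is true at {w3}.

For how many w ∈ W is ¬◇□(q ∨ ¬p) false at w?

1

w0: ◇□(q ∨ ¬p) is F. ✓
w1: ◇□(q ∨ ¬p) is F. ✓
w2: ◇□(q ∨ ¬p) is F. ✓
w3: ◇□(q ∨ ¬p) is T. ✗
Satisfying worlds: {w0, w1, w2}.
So ¬◇□(q ∨ ¬p) fails at the other 1 world.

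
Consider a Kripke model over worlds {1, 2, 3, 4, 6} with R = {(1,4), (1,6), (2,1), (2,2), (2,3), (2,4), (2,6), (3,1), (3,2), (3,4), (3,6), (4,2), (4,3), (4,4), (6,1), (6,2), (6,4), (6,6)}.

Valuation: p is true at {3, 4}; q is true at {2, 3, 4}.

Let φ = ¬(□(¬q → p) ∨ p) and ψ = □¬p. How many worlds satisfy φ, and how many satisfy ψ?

For ¬(□(¬q → p) ∨ p):
1: □(¬q → p) ∨ p is F. ✓
2: □(¬q → p) ∨ p is F. ✓
3: □(¬q → p) ∨ p is T. ✗
4: □(¬q → p) ∨ p is T. ✗
6: □(¬q → p) ∨ p is F. ✓
— 3 worlds.
For □¬p:
1: successors {4, 6}; ¬p there: 4:F, 6:T. ✗
2: successors {1, 2, 3, 4, 6}; ¬p there: 1:T, 2:T, 3:F, 4:F, 6:T. ✗
3: successors {1, 2, 4, 6}; ¬p there: 1:T, 2:T, 4:F, 6:T. ✗
4: successors {2, 3, 4}; ¬p there: 2:T, 3:F, 4:F. ✗
6: successors {1, 2, 4, 6}; ¬p there: 1:T, 2:T, 4:F, 6:T. ✗
— 0 worlds.

3 and 0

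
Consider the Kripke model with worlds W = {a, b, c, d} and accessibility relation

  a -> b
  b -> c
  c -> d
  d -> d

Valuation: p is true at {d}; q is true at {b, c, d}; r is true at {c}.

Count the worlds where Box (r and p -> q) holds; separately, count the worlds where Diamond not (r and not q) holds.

4 and 4

For Box (r and p -> q):
a: successors {b}; r and p -> q there: b:T. ✓
b: successors {c}; r and p -> q there: c:T. ✓
c: successors {d}; r and p -> q there: d:T. ✓
d: successors {d}; r and p -> q there: d:T. ✓
— 4 worlds.
For Diamond not (r and not q):
a: successors {b}; not (r and not q) there: b:T. ✓
b: successors {c}; not (r and not q) there: c:T. ✓
c: successors {d}; not (r and not q) there: d:T. ✓
d: successors {d}; not (r and not q) there: d:T. ✓
— 4 worlds.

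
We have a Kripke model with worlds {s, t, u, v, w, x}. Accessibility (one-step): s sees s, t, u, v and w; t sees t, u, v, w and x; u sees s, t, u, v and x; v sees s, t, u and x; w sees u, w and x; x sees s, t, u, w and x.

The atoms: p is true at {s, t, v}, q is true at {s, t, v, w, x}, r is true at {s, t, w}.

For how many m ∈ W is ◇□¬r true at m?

0

s: successors {s, t, u, v, w}; □¬r there: s:F, t:F, u:F, v:F, w:F. ✗
t: successors {t, u, v, w, x}; □¬r there: t:F, u:F, v:F, w:F, x:F. ✗
u: successors {s, t, u, v, x}; □¬r there: s:F, t:F, u:F, v:F, x:F. ✗
v: successors {s, t, u, x}; □¬r there: s:F, t:F, u:F, x:F. ✗
w: successors {u, w, x}; □¬r there: u:F, w:F, x:F. ✗
x: successors {s, t, u, w, x}; □¬r there: s:F, t:F, u:F, w:F, x:F. ✗
Satisfying worlds: ∅.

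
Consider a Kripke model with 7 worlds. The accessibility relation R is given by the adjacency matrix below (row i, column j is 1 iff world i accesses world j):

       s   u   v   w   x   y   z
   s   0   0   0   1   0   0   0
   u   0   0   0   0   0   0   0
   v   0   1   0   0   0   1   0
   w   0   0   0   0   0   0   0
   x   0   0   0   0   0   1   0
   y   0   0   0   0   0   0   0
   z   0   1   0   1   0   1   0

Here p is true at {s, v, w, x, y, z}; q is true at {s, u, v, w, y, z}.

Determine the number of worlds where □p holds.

5

s: successors {w}; p there: w:T. ✓
u: no successors, so □p holds vacuously. ✓
v: successors {u, y}; p there: u:F, y:T. ✗
w: no successors, so □p holds vacuously. ✓
x: successors {y}; p there: y:T. ✓
y: no successors, so □p holds vacuously. ✓
z: successors {u, w, y}; p there: u:F, w:T, y:T. ✗
Satisfying worlds: {s, u, w, x, y}.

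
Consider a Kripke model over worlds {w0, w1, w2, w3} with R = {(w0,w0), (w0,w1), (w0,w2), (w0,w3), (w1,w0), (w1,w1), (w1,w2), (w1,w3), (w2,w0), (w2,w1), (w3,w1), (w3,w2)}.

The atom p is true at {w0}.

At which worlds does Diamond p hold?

{w0, w1, w2}

w0: successors {w0, w1, w2, w3}; p there: w0:T, w1:F, w2:F, w3:F. ✓
w1: successors {w0, w1, w2, w3}; p there: w0:T, w1:F, w2:F, w3:F. ✓
w2: successors {w0, w1}; p there: w0:T, w1:F. ✓
w3: successors {w1, w2}; p there: w1:F, w2:F. ✗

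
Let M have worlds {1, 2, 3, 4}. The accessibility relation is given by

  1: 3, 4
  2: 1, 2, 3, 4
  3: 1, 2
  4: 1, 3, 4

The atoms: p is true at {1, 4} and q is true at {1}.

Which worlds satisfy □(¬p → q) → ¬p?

{1, 2, 3, 4}

1: □(¬p → q) is F, ¬p is F. ✓
2: □(¬p → q) is F, ¬p is T. ✓
3: □(¬p → q) is F, ¬p is T. ✓
4: □(¬p → q) is F, ¬p is F. ✓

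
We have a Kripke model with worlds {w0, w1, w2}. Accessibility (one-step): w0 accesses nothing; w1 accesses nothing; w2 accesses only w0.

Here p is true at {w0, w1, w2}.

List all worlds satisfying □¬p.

w0: no successors, so □¬p holds vacuously. ✓
w1: no successors, so □¬p holds vacuously. ✓
w2: successors {w0}; ¬p there: w0:F. ✗

{w0, w1}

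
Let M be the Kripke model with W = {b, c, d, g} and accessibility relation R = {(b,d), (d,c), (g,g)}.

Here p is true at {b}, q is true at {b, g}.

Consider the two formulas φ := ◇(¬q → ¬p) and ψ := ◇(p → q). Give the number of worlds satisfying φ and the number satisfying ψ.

For ◇(¬q → ¬p):
b: successors {d}; ¬q → ¬p there: d:T. ✓
c: no successors, so ◇(¬q → ¬p) fails. ✗
d: successors {c}; ¬q → ¬p there: c:T. ✓
g: successors {g}; ¬q → ¬p there: g:T. ✓
— 3 worlds.
For ◇(p → q):
b: successors {d}; p → q there: d:T. ✓
c: no successors, so ◇(p → q) fails. ✗
d: successors {c}; p → q there: c:T. ✓
g: successors {g}; p → q there: g:T. ✓
— 3 worlds.

3 and 3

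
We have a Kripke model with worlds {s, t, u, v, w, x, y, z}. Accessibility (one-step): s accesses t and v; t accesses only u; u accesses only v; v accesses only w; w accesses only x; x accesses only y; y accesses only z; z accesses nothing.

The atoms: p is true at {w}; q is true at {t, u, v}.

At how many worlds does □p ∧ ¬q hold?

s: □p is F, ¬q is T. ✗
t: □p is F, ¬q is F. ✗
u: □p is F, ¬q is F. ✗
v: □p is T, ¬q is F. ✗
w: □p is F, ¬q is T. ✗
x: □p is F, ¬q is T. ✗
y: □p is F, ¬q is T. ✗
z: □p is T, ¬q is T. ✓
Satisfying worlds: {z}.

1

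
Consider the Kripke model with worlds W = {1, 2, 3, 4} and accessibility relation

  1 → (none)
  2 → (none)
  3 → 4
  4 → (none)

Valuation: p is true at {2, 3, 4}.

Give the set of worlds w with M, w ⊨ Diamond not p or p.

{2, 3, 4}

1: Diamond not p is F, p is F. ✗
2: Diamond not p is F, p is T. ✓
3: Diamond not p is F, p is T. ✓
4: Diamond not p is F, p is T. ✓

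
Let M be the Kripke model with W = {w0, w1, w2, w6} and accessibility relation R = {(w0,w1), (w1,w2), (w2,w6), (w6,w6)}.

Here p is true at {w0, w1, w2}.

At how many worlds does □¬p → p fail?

1

w0: □¬p is F, p is T. ✓
w1: □¬p is F, p is T. ✓
w2: □¬p is T, p is T. ✓
w6: □¬p is T, p is F. ✗
Satisfying worlds: {w0, w1, w2}.
So □¬p → p fails at the other 1 world.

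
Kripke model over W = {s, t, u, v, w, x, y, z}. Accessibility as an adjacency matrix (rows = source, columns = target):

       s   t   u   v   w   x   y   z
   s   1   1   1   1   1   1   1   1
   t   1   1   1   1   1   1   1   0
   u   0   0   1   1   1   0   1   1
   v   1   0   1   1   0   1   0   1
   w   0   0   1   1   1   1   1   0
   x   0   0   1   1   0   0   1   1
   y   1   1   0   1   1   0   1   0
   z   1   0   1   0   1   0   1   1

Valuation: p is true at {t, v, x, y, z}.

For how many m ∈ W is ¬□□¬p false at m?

0

s: □□¬p is F. ✓
t: □□¬p is F. ✓
u: □□¬p is F. ✓
v: □□¬p is F. ✓
w: □□¬p is F. ✓
x: □□¬p is F. ✓
y: □□¬p is F. ✓
z: □□¬p is F. ✓
Satisfying worlds: {s, t, u, v, w, x, y, z}.
So ¬□□¬p fails at the other 0 worlds.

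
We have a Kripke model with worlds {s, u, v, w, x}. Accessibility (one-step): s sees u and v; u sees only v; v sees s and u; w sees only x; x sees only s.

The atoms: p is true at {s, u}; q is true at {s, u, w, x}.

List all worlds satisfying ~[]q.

{s, u}

s: []q is F. ✓
u: []q is F. ✓
v: []q is T. ✗
w: []q is T. ✗
x: []q is T. ✗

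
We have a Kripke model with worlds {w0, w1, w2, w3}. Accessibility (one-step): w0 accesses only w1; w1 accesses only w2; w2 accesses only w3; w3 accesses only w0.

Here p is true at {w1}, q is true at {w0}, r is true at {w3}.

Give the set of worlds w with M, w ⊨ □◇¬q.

{w0, w1, w3}

w0: successors {w1}; ◇¬q there: w1:T. ✓
w1: successors {w2}; ◇¬q there: w2:T. ✓
w2: successors {w3}; ◇¬q there: w3:F. ✗
w3: successors {w0}; ◇¬q there: w0:T. ✓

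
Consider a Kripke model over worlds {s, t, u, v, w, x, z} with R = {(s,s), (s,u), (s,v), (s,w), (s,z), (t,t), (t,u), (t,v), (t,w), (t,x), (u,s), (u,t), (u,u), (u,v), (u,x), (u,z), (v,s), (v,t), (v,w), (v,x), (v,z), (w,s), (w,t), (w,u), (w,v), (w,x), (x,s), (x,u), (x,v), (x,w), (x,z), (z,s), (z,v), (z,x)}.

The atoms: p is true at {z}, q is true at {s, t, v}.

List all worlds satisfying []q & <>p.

∅

s: []q is F, <>p is T. ✗
t: []q is F, <>p is F. ✗
u: []q is F, <>p is T. ✗
v: []q is F, <>p is T. ✗
w: []q is F, <>p is F. ✗
x: []q is F, <>p is T. ✗
z: []q is F, <>p is F. ✗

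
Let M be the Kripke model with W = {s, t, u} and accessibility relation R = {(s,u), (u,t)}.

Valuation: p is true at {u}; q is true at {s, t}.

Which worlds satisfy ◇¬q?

s: successors {u}; ¬q there: u:T. ✓
t: no successors, so ◇¬q fails. ✗
u: successors {t}; ¬q there: t:F. ✗

{s}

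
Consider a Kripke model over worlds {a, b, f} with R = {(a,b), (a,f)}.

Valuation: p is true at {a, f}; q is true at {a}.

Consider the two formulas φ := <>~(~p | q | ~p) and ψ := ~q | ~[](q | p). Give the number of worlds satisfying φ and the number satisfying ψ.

1 and 3

For <>~(~p | q | ~p):
a: successors {b, f}; ~(~p | q | ~p) there: b:F, f:T. ✓
b: no successors, so <>~(~p | q | ~p) fails. ✗
f: no successors, so <>~(~p | q | ~p) fails. ✗
— 1 world.
For ~q | ~[](q | p):
a: ~q is F, ~[](q | p) is T. ✓
b: ~q is T, ~[](q | p) is F. ✓
f: ~q is T, ~[](q | p) is F. ✓
— 3 worlds.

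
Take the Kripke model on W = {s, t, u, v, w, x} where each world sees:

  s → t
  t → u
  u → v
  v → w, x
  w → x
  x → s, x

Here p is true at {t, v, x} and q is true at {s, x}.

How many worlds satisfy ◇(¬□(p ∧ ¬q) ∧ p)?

s: successors {t}; ¬□(p ∧ ¬q) ∧ p there: t:T. ✓
t: successors {u}; ¬□(p ∧ ¬q) ∧ p there: u:F. ✗
u: successors {v}; ¬□(p ∧ ¬q) ∧ p there: v:T. ✓
v: successors {w, x}; ¬□(p ∧ ¬q) ∧ p there: w:F, x:T. ✓
w: successors {x}; ¬□(p ∧ ¬q) ∧ p there: x:T. ✓
x: successors {s, x}; ¬□(p ∧ ¬q) ∧ p there: s:F, x:T. ✓
Satisfying worlds: {s, u, v, w, x}.

5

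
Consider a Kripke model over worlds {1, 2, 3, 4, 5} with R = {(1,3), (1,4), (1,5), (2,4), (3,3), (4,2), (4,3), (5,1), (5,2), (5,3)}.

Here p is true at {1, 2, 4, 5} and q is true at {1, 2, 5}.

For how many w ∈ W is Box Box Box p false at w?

5

1: successors {3, 4, 5}; Box Box p there: 3:F, 4:F, 5:F. ✗
2: successors {4}; Box Box p there: 4:F. ✗
3: successors {3}; Box Box p there: 3:F. ✗
4: successors {2, 3}; Box Box p there: 2:F, 3:F. ✗
5: successors {1, 2, 3}; Box Box p there: 1:F, 2:F, 3:F. ✗
Satisfying worlds: ∅.
So Box Box Box p fails at the other 5 worlds.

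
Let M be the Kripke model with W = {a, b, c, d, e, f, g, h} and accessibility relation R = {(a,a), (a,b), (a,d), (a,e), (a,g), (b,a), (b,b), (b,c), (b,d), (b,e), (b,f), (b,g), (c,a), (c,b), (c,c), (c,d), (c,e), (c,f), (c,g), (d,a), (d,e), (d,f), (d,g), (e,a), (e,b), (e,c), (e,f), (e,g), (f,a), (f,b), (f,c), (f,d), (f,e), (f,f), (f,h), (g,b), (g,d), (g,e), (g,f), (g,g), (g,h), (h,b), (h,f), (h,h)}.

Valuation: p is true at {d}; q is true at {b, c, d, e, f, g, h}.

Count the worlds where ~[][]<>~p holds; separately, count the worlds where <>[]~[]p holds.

0 and 8

For ~[][]<>~p:
a: [][]<>~p is T. ✗
b: [][]<>~p is T. ✗
c: [][]<>~p is T. ✗
d: [][]<>~p is T. ✗
e: [][]<>~p is T. ✗
f: [][]<>~p is T. ✗
g: [][]<>~p is T. ✗
h: [][]<>~p is T. ✗
— 0 worlds.
For <>[]~[]p:
a: successors {a, b, d, e, g}; []~[]p there: a:T, b:T, d:T, e:T, g:T. ✓
b: successors {a, b, c, d, e, f, g}; []~[]p there: a:T, b:T, c:T, d:T, e:T, f:T, g:T. ✓
c: successors {a, b, c, d, e, f, g}; []~[]p there: a:T, b:T, c:T, d:T, e:T, f:T, g:T. ✓
d: successors {a, e, f, g}; []~[]p there: a:T, e:T, f:T, g:T. ✓
e: successors {a, b, c, f, g}; []~[]p there: a:T, b:T, c:T, f:T, g:T. ✓
f: successors {a, b, c, d, e, f, h}; []~[]p there: a:T, b:T, c:T, d:T, e:T, f:T, h:T. ✓
g: successors {b, d, e, f, g, h}; []~[]p there: b:T, d:T, e:T, f:T, g:T, h:T. ✓
h: successors {b, f, h}; []~[]p there: b:T, f:T, h:T. ✓
— 8 worlds.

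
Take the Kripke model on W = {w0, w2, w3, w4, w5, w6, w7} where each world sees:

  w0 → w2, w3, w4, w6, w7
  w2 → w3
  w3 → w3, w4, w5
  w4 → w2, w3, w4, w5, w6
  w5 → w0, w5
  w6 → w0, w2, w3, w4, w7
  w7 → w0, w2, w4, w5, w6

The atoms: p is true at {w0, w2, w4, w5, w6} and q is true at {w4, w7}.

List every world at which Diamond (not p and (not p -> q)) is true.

w0: successors {w2, w3, w4, w6, w7}; not p and (not p -> q) there: w2:F, w3:F, w4:F, w6:F, w7:T. ✓
w2: successors {w3}; not p and (not p -> q) there: w3:F. ✗
w3: successors {w3, w4, w5}; not p and (not p -> q) there: w3:F, w4:F, w5:F. ✗
w4: successors {w2, w3, w4, w5, w6}; not p and (not p -> q) there: w2:F, w3:F, w4:F, w5:F, w6:F. ✗
w5: successors {w0, w5}; not p and (not p -> q) there: w0:F, w5:F. ✗
w6: successors {w0, w2, w3, w4, w7}; not p and (not p -> q) there: w0:F, w2:F, w3:F, w4:F, w7:T. ✓
w7: successors {w0, w2, w4, w5, w6}; not p and (not p -> q) there: w0:F, w2:F, w4:F, w5:F, w6:F. ✗

{w0, w6}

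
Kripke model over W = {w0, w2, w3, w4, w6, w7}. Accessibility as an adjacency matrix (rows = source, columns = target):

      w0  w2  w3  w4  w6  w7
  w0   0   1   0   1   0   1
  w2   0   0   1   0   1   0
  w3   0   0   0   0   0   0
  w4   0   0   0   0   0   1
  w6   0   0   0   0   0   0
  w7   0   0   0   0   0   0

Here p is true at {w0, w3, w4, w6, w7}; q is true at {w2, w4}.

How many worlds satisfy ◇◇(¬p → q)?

1

w0: successors {w2, w4, w7}; ◇(¬p → q) there: w2:T, w4:T, w7:F. ✓
w2: successors {w3, w6}; ◇(¬p → q) there: w3:F, w6:F. ✗
w3: no successors, so ◇◇(¬p → q) fails. ✗
w4: successors {w7}; ◇(¬p → q) there: w7:F. ✗
w6: no successors, so ◇◇(¬p → q) fails. ✗
w7: no successors, so ◇◇(¬p → q) fails. ✗
Satisfying worlds: {w0}.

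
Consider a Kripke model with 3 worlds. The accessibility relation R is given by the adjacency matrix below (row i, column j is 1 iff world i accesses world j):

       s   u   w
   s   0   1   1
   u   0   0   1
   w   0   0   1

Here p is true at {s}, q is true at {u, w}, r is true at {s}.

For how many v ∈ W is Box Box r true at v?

0

s: successors {u, w}; Box r there: u:F, w:F. ✗
u: successors {w}; Box r there: w:F. ✗
w: successors {w}; Box r there: w:F. ✗
Satisfying worlds: ∅.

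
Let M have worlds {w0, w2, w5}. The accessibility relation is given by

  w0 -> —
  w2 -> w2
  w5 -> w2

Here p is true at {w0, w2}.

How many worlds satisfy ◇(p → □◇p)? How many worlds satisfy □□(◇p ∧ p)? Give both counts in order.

For ◇(p → □◇p):
w0: no successors, so ◇(p → □◇p) fails. ✗
w2: successors {w2}; p → □◇p there: w2:T. ✓
w5: successors {w2}; p → □◇p there: w2:T. ✓
— 2 worlds.
For □□(◇p ∧ p):
w0: no successors, so □□(◇p ∧ p) holds vacuously. ✓
w2: successors {w2}; □(◇p ∧ p) there: w2:T. ✓
w5: successors {w2}; □(◇p ∧ p) there: w2:T. ✓
— 3 worlds.

2 and 3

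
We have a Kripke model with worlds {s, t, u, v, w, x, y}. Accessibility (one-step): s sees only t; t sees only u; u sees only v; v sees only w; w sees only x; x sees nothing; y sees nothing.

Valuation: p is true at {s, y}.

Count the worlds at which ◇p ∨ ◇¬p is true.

s: ◇p is F, ◇¬p is T. ✓
t: ◇p is F, ◇¬p is T. ✓
u: ◇p is F, ◇¬p is T. ✓
v: ◇p is F, ◇¬p is T. ✓
w: ◇p is F, ◇¬p is T. ✓
x: ◇p is F, ◇¬p is F. ✗
y: ◇p is F, ◇¬p is F. ✗
Satisfying worlds: {s, t, u, v, w}.

5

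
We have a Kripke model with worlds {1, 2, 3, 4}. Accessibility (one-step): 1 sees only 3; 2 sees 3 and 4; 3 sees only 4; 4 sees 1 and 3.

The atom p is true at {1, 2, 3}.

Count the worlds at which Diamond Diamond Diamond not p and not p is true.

1

1: Diamond Diamond Diamond not p is F, not p is F. ✗
2: Diamond Diamond Diamond not p is T, not p is F. ✗
3: Diamond Diamond Diamond not p is T, not p is F. ✗
4: Diamond Diamond Diamond not p is T, not p is T. ✓
Satisfying worlds: {4}.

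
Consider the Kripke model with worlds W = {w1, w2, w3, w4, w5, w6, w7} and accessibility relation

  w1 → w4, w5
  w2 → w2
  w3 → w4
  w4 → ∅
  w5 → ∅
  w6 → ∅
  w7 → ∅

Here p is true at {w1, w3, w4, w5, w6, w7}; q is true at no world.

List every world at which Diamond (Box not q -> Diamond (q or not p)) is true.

w1: successors {w4, w5}; Box not q -> Diamond (q or not p) there: w4:F, w5:F. ✗
w2: successors {w2}; Box not q -> Diamond (q or not p) there: w2:T. ✓
w3: successors {w4}; Box not q -> Diamond (q or not p) there: w4:F. ✗
w4: no successors, so Diamond (Box not q -> Diamond (q or not p)) fails. ✗
w5: no successors, so Diamond (Box not q -> Diamond (q or not p)) fails. ✗
w6: no successors, so Diamond (Box not q -> Diamond (q or not p)) fails. ✗
w7: no successors, so Diamond (Box not q -> Diamond (q or not p)) fails. ✗

{w2}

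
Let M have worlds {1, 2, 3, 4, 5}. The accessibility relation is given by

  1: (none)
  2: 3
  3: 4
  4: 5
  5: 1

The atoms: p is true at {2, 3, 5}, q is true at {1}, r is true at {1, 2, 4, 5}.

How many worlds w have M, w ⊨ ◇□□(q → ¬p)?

4

1: no successors, so ◇□□(q → ¬p) fails. ✗
2: successors {3}; □□(q → ¬p) there: 3:T. ✓
3: successors {4}; □□(q → ¬p) there: 4:T. ✓
4: successors {5}; □□(q → ¬p) there: 5:T. ✓
5: successors {1}; □□(q → ¬p) there: 1:T. ✓
Satisfying worlds: {2, 3, 4, 5}.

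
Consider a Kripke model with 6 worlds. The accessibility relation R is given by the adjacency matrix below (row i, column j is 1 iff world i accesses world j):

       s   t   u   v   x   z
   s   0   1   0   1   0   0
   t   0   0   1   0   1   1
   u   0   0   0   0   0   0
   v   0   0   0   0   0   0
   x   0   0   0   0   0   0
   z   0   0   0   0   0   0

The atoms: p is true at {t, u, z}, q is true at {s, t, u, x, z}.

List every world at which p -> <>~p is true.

{s, t, v, x}

s: p is F, <>~p is T. ✓
t: p is T, <>~p is T. ✓
u: p is T, <>~p is F. ✗
v: p is F, <>~p is F. ✓
x: p is F, <>~p is F. ✓
z: p is T, <>~p is F. ✗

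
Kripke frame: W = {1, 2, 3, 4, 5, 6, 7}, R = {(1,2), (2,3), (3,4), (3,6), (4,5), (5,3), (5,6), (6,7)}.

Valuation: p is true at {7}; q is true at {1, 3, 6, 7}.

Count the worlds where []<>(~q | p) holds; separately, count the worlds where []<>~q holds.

For []<>(~q | p):
1: successors {2}; <>(~q | p) there: 2:F. ✗
2: successors {3}; <>(~q | p) there: 3:T. ✓
3: successors {4, 6}; <>(~q | p) there: 4:T, 6:T. ✓
4: successors {5}; <>(~q | p) there: 5:F. ✗
5: successors {3, 6}; <>(~q | p) there: 3:T, 6:T. ✓
6: successors {7}; <>(~q | p) there: 7:F. ✗
7: no successors, so []<>(~q | p) holds vacuously. ✓
— 4 worlds.
For []<>~q:
1: successors {2}; <>~q there: 2:F. ✗
2: successors {3}; <>~q there: 3:T. ✓
3: successors {4, 6}; <>~q there: 4:T, 6:F. ✗
4: successors {5}; <>~q there: 5:F. ✗
5: successors {3, 6}; <>~q there: 3:T, 6:F. ✗
6: successors {7}; <>~q there: 7:F. ✗
7: no successors, so []<>~q holds vacuously. ✓
— 2 worlds.

4 and 2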